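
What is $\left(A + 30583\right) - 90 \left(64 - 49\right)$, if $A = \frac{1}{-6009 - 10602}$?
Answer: $\frac{485589362}{16611} \approx 29233.0$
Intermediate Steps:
$A = - \frac{1}{16611}$ ($A = \frac{1}{-16611} = - \frac{1}{16611} \approx -6.0201 \cdot 10^{-5}$)
$\left(A + 30583\right) - 90 \left(64 - 49\right) = \left(- \frac{1}{16611} + 30583\right) - 90 \left(64 - 49\right) = \frac{508014212}{16611} - 1350 = \frac{485589362}{16611}$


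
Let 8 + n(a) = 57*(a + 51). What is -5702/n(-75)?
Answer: 2851/688 ≈ 4.1439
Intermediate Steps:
n(a) = 2899 + 57*a (n(a) = -8 + 57*(a + 51) = -8 + 57*(51 + a) = -8 + (2907 + 57*a) = 2899 + 57*a)
-5702/n(-75) = -5702/(2899 + 57*(-75)) = -5702/(2899 - 4275) = -5702/(-1376) = -5702*(-1/1376) = 2851/688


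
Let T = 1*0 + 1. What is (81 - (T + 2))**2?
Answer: 6084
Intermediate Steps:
T = 1 (T = 0 + 1 = 1)
(81 - (T + 2))**2 = (81 - (1 + 2))**2 = (81 - 1*3)**2 = (81 - 3)**2 = 78**2 = 6084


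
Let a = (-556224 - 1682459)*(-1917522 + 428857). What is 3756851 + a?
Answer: 3332652785046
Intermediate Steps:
a = 3332649028195 (a = -2238683*(-1488665) = 3332649028195)
3756851 + a = 3756851 + 3332649028195 = 3332652785046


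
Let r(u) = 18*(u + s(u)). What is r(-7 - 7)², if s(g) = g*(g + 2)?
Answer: 7683984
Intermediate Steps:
s(g) = g*(2 + g)
r(u) = 18*u + 18*u*(2 + u) (r(u) = 18*(u + u*(2 + u)) = 18*u + 18*u*(2 + u))
r(-7 - 7)² = (18*(-7 - 7)*(3 + (-7 - 7)))² = (18*(-14)*(3 - 14))² = (18*(-14)*(-11))² = 2772² = 7683984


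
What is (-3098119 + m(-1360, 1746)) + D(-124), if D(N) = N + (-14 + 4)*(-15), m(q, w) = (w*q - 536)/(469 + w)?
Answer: -6864651091/2215 ≈ -3.0992e+6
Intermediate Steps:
m(q, w) = (-536 + q*w)/(469 + w) (m(q, w) = (q*w - 536)/(469 + w) = (-536 + q*w)/(469 + w))
D(N) = 150 + N (D(N) = N - 10*(-15) = N + 150 = 150 + N)
(-3098119 + m(-1360, 1746)) + D(-124) = (-3098119 + (-536 - 1360*1746)/(469 + 1746)) + (150 - 124) = (-3098119 + (-536 - 2374560)/2215) + 26 = (-3098119 + (1/2215)*(-2375096)) + 26 = (-3098119 - 2375096/2215) + 26 = -6864708681/2215 + 26 = -6864651091/2215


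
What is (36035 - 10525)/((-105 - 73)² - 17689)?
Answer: 5102/2799 ≈ 1.8228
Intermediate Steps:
(36035 - 10525)/((-105 - 73)² - 17689) = 25510/((-178)² - 17689) = 25510/(31684 - 17689) = 25510/13995 = 25510*(1/13995) = 5102/2799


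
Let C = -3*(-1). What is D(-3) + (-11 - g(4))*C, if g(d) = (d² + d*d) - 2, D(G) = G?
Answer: -126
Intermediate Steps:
C = 3
g(d) = -2 + 2*d² (g(d) = (d² + d²) - 2 = 2*d² - 2 = -2 + 2*d²)
D(-3) + (-11 - g(4))*C = -3 + (-11 - (-2 + 2*4²))*3 = -3 + (-11 - (-2 + 2*16))*3 = -3 + (-11 - (-2 + 32))*3 = -3 + (-11 - 1*30)*3 = -3 + (-11 - 30)*3 = -3 - 41*3 = -3 - 123 = -126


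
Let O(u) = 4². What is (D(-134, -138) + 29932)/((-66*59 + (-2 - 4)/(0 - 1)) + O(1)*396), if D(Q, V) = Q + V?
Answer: 7415/612 ≈ 12.116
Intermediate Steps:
O(u) = 16
(D(-134, -138) + 29932)/((-66*59 + (-2 - 4)/(0 - 1)) + O(1)*396) = ((-134 - 138) + 29932)/((-66*59 + (-2 - 4)/(0 - 1)) + 16*396) = (-272 + 29932)/((-3894 - 6/(-1)) + 6336) = 29660/((-3894 - 1*(-6)) + 6336) = 29660/((-3894 + 6) + 6336) = 29660/(-3888 + 6336) = 29660/2448 = 29660*(1/2448) = 7415/612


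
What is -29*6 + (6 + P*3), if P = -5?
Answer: -183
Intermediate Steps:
-29*6 + (6 + P*3) = -29*6 + (6 - 5*3) = -174 + (6 - 15) = -174 - 9 = -183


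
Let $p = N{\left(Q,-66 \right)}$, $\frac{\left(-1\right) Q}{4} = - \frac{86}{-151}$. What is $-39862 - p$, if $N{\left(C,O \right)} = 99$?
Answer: $-39961$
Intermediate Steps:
$Q = - \frac{344}{151}$ ($Q = - 4 \left(- \frac{86}{-151}\right) = - 4 \left(\left(-86\right) \left(- \frac{1}{151}\right)\right) = \left(-4\right) \frac{86}{151} = - \frac{344}{151} \approx -2.2781$)
$p = 99$
$-39862 - p = -39862 - 99 = -39961$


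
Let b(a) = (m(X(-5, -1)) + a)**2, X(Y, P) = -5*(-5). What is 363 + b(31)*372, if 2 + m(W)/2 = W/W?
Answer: 313215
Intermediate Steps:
X(Y, P) = 25
m(W) = -2 (m(W) = -4 + 2*(W/W) = -4 + 2*1 = -4 + 2 = -2)
b(a) = (-2 + a)**2
363 + b(31)*372 = 363 + (-2 + 31)**2*372 = 363 + 29**2*372 = 363 + 841*372 = 363 + 312852 = 313215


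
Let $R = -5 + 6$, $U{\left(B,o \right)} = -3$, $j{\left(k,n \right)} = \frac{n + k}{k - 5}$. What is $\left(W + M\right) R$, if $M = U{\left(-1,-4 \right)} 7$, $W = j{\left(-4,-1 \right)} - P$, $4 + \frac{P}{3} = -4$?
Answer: $\frac{32}{9} \approx 3.5556$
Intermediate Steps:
$j{\left(k,n \right)} = \frac{k + n}{-5 + k}$
$P = -24$ ($P = -12 + 3 \left(-4\right) = -12 - 12 = -24$)
$W = \frac{221}{9}$ ($W = \frac{-4 - 1}{-5 - 4} - -24 = \frac{1}{-9} \left(-5\right) + 24 = \left(- \frac{1}{9}\right) \left(-5\right) + 24 = \frac{5}{9} + 24 = \frac{221}{9} \approx 24.556$)
$M = -21$ ($M = \left(-3\right) 7 = -21$)
$R = 1$
$\left(W + M\right) R = \left(\frac{221}{9} - 21\right) 1 = \frac{32}{9} \cdot 1 = \frac{32}{9}$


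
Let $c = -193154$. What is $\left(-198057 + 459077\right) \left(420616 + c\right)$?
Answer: $59372131240$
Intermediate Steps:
$\left(-198057 + 459077\right) \left(420616 + c\right) = \left(-198057 + 459077\right) \left(420616 - 193154\right) = 261020 \cdot 227462 = 59372131240$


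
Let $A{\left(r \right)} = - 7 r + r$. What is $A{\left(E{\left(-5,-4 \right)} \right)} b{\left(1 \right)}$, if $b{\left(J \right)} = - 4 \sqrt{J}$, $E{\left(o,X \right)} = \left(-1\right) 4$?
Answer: $-96$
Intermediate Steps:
$E{\left(o,X \right)} = -4$
$A{\left(r \right)} = - 6 r$
$A{\left(E{\left(-5,-4 \right)} \right)} b{\left(1 \right)} = \left(-6\right) \left(-4\right) \left(- 4 \sqrt{1}\right) = 24 \left(\left(-4\right) 1\right) = 24 \left(-4\right) = -96$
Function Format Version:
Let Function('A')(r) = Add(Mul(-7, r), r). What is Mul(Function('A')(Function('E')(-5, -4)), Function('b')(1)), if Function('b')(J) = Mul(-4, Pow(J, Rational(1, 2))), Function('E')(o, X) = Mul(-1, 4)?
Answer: -96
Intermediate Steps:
Function('E')(o, X) = -4
Function('A')(r) = Mul(-6, r)
Mul(Function('A')(Function('E')(-5, -4)), Function('b')(1)) = Mul(Mul(-6, -4), Mul(-4, Pow(1, Rational(1, 2)))) = Mul(24, Mul(-4, 1)) = Mul(24, -4) = -96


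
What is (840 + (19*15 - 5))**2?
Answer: 1254400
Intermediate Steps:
(840 + (19*15 - 5))**2 = (840 + (285 - 5))**2 = (840 + 280)**2 = 1120**2 = 1254400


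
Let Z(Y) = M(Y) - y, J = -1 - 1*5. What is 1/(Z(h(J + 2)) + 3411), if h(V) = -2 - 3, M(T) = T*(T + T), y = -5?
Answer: 1/3466 ≈ 0.00028852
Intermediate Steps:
J = -6 (J = -1 - 5 = -6)
M(T) = 2*T² (M(T) = T*(2*T) = 2*T²)
h(V) = -5
Z(Y) = 5 + 2*Y² (Z(Y) = 2*Y² - 1*(-5) = 2*Y² + 5 = 5 + 2*Y²)
1/(Z(h(J + 2)) + 3411) = 1/((5 + 2*(-5)²) + 3411) = 1/((5 + 2*25) + 3411) = 1/((5 + 50) + 3411) = 1/(55 + 3411) = 1/3466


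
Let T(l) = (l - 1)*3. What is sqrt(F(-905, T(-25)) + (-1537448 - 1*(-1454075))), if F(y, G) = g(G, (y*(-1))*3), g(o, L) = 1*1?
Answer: 2*I*sqrt(20843) ≈ 288.74*I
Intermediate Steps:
T(l) = -3 + 3*l (T(l) = (-1 + l)*3 = -3 + 3*l)
g(o, L) = 1
F(y, G) = 1
sqrt(F(-905, T(-25)) + (-1537448 - 1*(-1454075))) = sqrt(1 + (-1537448 - 1*(-1454075))) = sqrt(1 + (-1537448 + 1454075)) = sqrt(1 - 83373) = sqrt(-83372) = 2*I*sqrt(20843)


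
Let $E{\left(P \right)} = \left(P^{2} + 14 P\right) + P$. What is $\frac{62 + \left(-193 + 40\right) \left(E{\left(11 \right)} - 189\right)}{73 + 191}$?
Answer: $- \frac{14779}{264} \approx -55.981$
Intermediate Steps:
$E{\left(P \right)} = P^{2} + 15 P$
$\frac{62 + \left(-193 + 40\right) \left(E{\left(11 \right)} - 189\right)}{73 + 191} = \frac{62 + \left(-193 + 40\right) \left(11 \left(15 + 11\right) - 189\right)}{73 + 191} = \frac{62 - 153 \left(11 \cdot 26 - 189\right)}{264} = \left(62 - 153 \left(286 - 189\right)\right) \frac{1}{264} = \left(62 - 14841\right) \frac{1}{264} = \left(-14779\right) \frac{1}{264} = - \frac{14779}{264}$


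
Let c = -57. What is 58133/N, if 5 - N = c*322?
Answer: 58133/18359 ≈ 3.1665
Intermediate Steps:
N = 18359 (N = 5 - (-57)*322 = 5 - 1*(-18354) = 5 + 18354 = 18359)
58133/N = 58133/18359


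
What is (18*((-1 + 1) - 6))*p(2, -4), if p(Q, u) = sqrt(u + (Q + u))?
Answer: -108*I*sqrt(6) ≈ -264.54*I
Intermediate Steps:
p(Q, u) = sqrt(Q + 2*u)
(18*((-1 + 1) - 6))*p(2, -4) = (18*((-1 + 1) - 6))*sqrt(2 + 2*(-4)) = (18*(0 - 6))*sqrt(2 - 8) = (18*(-6))*sqrt(-6) = -108*I*sqrt(6)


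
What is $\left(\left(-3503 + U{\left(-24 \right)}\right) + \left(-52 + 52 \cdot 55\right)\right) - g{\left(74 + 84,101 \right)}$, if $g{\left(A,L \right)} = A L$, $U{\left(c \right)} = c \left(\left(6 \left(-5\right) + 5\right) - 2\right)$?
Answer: $-16005$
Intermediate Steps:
$U{\left(c \right)} = - 27 c$ ($U{\left(c \right)} = c \left(\left(-30 + 5\right) - 2\right) = c \left(-25 - 2\right) = c \left(-27\right) = - 27 c$)
$\left(\left(-3503 + U{\left(-24 \right)}\right) + \left(-52 + 52 \cdot 55\right)\right) - g{\left(74 + 84,101 \right)} = \left(\left(-3503 - -648\right) + \left(-52 + 52 \cdot 55\right)\right) - \left(74 + 84\right) 101 = \left(\left(-3503 + 648\right) + \left(-52 + 2860\right)\right) - 158 \cdot 101 = \left(-2855 + 2808\right) - 15958 = -47 - 15958 = -16005$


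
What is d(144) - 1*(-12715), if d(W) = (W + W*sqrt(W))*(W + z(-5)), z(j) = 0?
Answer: 282283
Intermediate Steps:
d(W) = W*(W + W**(3/2)) (d(W) = (W + W*sqrt(W))*(W + 0) = (W + W**(3/2))*W = W*(W + W**(3/2)))
d(144) - 1*(-12715) = (144**2 + 144**(5/2)) - 1*(-12715) = (20736 + 248832) + 12715 = 269568 + 12715 = 282283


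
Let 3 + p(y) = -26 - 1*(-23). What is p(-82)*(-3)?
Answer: 18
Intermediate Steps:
p(y) = -6 (p(y) = -3 + (-26 - 1*(-23)) = -3 + (-26 + 23) = -3 - 3 = -6)
p(-82)*(-3) = -6*(-3) = 18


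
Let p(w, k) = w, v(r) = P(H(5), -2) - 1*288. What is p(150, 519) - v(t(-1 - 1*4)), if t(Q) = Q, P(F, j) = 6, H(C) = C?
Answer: 432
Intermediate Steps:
v(r) = -282 (v(r) = 6 - 1*288 = 6 - 288 = -282)
p(150, 519) - v(t(-1 - 1*4)) = 150 - 1*(-282) = 150 + 282 = 432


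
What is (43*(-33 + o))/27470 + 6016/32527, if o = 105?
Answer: 132981556/446758345 ≈ 0.29766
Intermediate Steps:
(43*(-33 + o))/27470 + 6016/32527 = (43*(-33 + 105))/27470 + 6016/32527 = (43*72)*(1/27470) + 6016*(1/32527) = 3096*(1/27470) + 6016/32527 = 1548/13735 + 6016/32527 = 132981556/446758345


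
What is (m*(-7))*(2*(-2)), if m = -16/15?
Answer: -448/15 ≈ -29.867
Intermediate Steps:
m = -16/15 (m = -16*1/15 = -16/15 ≈ -1.0667)
(m*(-7))*(2*(-2)) = (-16/15*(-7))*(2*(-2)) = (112/15)*(-4) = -448/15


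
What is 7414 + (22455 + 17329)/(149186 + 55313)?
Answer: 1516195370/204499 ≈ 7414.2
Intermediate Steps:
7414 + (22455 + 17329)/(149186 + 55313) = 7414 + 39784/204499 = 1516195370/204499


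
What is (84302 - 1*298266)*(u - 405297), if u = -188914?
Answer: 127139762404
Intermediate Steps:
(84302 - 1*298266)*(u - 405297) = (84302 - 1*298266)*(-188914 - 405297) = (84302 - 298266)*(-594211) = -213964*(-594211) = 127139762404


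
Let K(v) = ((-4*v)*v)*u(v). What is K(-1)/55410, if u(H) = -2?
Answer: 4/27705 ≈ 0.00014438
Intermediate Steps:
K(v) = 8*v² (K(v) = ((-4*v)*v)*(-2) = -4*v²*(-2) = 8*v²)
K(-1)/55410 = (8*(-1)²)/55410 = (8*1)*(1/55410) = 8*(1/55410) = 4/27705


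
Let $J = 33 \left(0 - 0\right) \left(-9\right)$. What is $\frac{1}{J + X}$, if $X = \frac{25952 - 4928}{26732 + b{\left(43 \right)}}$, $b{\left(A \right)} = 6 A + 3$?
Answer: $\frac{26993}{21024} \approx 1.2839$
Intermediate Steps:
$b{\left(A \right)} = 3 + 6 A$
$X = \frac{21024}{26993}$ ($X = \frac{25952 - 4928}{26732 + \left(3 + 6 \cdot 43\right)} = \frac{21024}{26732 + \left(3 + 258\right)} = \frac{21024}{26732 + 261} = \frac{21024}{26993} \approx 0.77887$)
$J = 0$ ($J = 33 \left(0 + 0\right) \left(-9\right) = 33 \cdot 0 \left(-9\right) = 0 \left(-9\right) = 0$)
$\frac{1}{J + X} = \frac{1}{0 + \frac{21024}{26993}} = \frac{1}{\frac{21024}{26993}} = \frac{26993}{21024}$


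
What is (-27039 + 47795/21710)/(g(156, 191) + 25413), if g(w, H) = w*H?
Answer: -117393779/239717478 ≈ -0.48972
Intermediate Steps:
g(w, H) = H*w
(-27039 + 47795/21710)/(g(156, 191) + 25413) = (-27039 + 47795/21710)/(191*156 + 25413) = (-27039 + 47795*(1/21710))/(29796 + 25413) = (-27039 + 9559/4342)/55209 = -117393779/4342*1/55209 = -117393779/239717478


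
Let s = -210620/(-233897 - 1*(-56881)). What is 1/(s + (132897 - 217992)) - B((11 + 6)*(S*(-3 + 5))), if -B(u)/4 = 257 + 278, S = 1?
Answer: 8058686712246/3765741475 ≈ 2140.0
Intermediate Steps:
s = 52655/44254 (s = -210620/(-233897 + 56881) = -210620/(-177016) = -210620*(-1/177016) = 52655/44254 ≈ 1.1898)
B(u) = -2140 (B(u) = -4*(257 + 278) = -4*535 = -2140)
1/(s + (132897 - 217992)) - B((11 + 6)*(S*(-3 + 5))) = 1/(52655/44254 + (132897 - 217992)) - 1*(-2140) = 1/(52655/44254 - 85095) + 2140 = 1/(-3765741475/44254) + 2140 = -44254/3765741475 + 2140 = 8058686712246/3765741475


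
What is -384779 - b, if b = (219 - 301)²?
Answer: -391503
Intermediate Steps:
b = 6724 (b = (-82)² = 6724)
-384779 - b = -384779 - 1*6724 = -384779 - 6724 = -391503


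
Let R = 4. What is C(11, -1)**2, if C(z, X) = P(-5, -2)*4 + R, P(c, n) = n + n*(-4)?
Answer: 784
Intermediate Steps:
P(c, n) = -3*n (P(c, n) = n - 4*n = -3*n)
C(z, X) = 28 (C(z, X) = -3*(-2)*4 + 4 = 6*4 + 4 = 24 + 4 = 28)
C(11, -1)**2 = 28**2 = 784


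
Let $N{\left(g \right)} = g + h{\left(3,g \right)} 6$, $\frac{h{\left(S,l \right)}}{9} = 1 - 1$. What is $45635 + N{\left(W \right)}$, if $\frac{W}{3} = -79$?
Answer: $45398$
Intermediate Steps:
$W = -237$ ($W = 3 \left(-79\right) = -237$)
$h{\left(S,l \right)} = 0$ ($h{\left(S,l \right)} = 9 \left(1 - 1\right) = 9 \cdot 0 = 0$)
$N{\left(g \right)} = g$ ($N{\left(g \right)} = g + 0 \cdot 6 = g + 0 = g$)
$45635 + N{\left(W \right)} = 45635 - 237 = 45398$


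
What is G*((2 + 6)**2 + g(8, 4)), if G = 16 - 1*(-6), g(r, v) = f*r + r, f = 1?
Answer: 1760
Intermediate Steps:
g(r, v) = 2*r (g(r, v) = 1*r + r = r + r = 2*r)
G = 22 (G = 16 + 6 = 22)
G*((2 + 6)**2 + g(8, 4)) = 22*((2 + 6)**2 + 2*8) = 22*(8**2 + 16) = 22*(64 + 16) = 22*80 = 1760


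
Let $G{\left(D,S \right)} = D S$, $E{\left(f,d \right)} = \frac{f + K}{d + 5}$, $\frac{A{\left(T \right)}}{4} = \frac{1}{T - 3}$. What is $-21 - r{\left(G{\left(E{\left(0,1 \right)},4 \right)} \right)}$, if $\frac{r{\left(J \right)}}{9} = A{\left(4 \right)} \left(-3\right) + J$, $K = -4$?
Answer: $111$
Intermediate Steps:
$A{\left(T \right)} = \frac{4}{-3 + T}$ ($A{\left(T \right)} = \frac{4}{T - 3} = \frac{4}{-3 + T}$)
$E{\left(f,d \right)} = \frac{-4 + f}{5 + d}$ ($E{\left(f,d \right)} = \frac{f - 4}{d + 5} = \frac{-4 + f}{5 + d}$)
$r{\left(J \right)} = -108 + 9 J$ ($r{\left(J \right)} = 9 \left(\frac{4}{-3 + 4} \left(-3\right) + J\right) = 9 \left(\frac{4}{1} \left(-3\right) + J\right) = 9 \left(4 \cdot 1 \left(-3\right) + J\right) = 9 \left(4 \left(-3\right) + J\right) = 9 \left(-12 + J\right) = -108 + 9 J$)
$-21 - r{\left(G{\left(E{\left(0,1 \right)},4 \right)} \right)} = -21 - \left(-108 + 9 \frac{-4 + 0}{5 + 1} \cdot 4\right) = -21 - \left(-108 + 9 \cdot \frac{1}{6} \left(-4\right) 4\right) = -21 - \left(-108 + 9 \left(\left(- \frac{2}{3}\right) 4\right)\right) = -21 - \left(-108 + 9 \left(- \frac{8}{3}\right)\right) = -21 - \left(-108 - 24\right) = -21 - -132 = -21 + 132 = 111$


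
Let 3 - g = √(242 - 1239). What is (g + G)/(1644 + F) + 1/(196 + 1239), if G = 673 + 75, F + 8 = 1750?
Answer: 1081071/4858910 - I*√997/3386 ≈ 0.22249 - 0.0093253*I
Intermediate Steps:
F = 1742 (F = -8 + 1750 = 1742)
g = 3 - I*√997 (g = 3 - √(242 - 1239) = 3 - √(-997) = 3 - I*√997 ≈ 3.0 - 31.575*I)
G = 748
(g + G)/(1644 + F) + 1/(196 + 1239) = ((3 - I*√997) + 748)/(1644 + 1742) + 1/(196 + 1239) = (751 - I*√997)/3386 + 1/1435 = (751 - I*√997)*(1/3386) + 1/1435 = (751/3386 - I*√997/3386) + 1/1435 = 1081071/4858910 - I*√997/3386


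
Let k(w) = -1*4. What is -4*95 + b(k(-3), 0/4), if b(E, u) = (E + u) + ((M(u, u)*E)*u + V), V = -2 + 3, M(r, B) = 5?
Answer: -383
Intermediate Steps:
V = 1
k(w) = -4
b(E, u) = 1 + E + u + 5*E*u (b(E, u) = (E + u) + ((5*E)*u + 1) = (E + u) + (5*E*u + 1) = (E + u) + (1 + 5*E*u) = 1 + E + u + 5*E*u)
-4*95 + b(k(-3), 0/4) = -4*95 + (1 - 4 + 0/4 + 5*(-4)*(0/4)) = -380 + (1 - 4 + 0*(1/4) + 5*(-4)*(0*(1/4))) = -380 + (1 - 4 + 0 + 5*(-4)*0) = -380 + (1 - 4 + 0 + 0) = -380 - 3 = -383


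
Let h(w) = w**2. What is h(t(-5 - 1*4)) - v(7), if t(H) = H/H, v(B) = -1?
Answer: 2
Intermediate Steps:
t(H) = 1
h(t(-5 - 1*4)) - v(7) = 1**2 - 1*(-1) = 1 + 1 = 2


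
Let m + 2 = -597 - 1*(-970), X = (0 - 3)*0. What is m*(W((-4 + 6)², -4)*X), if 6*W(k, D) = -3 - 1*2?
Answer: 0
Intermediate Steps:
W(k, D) = -⅚ (W(k, D) = (-3 - 1*2)/6 = (-3 - 2)/6 = (⅙)*(-5) = -⅚)
X = 0 (X = -3*0 = 0)
m = 371 (m = -2 + (-597 - 1*(-970)) = -2 + (-597 + 970) = -2 + 373 = 371)
m*(W((-4 + 6)², -4)*X) = 371*(-⅚*0) = 371*0 = 0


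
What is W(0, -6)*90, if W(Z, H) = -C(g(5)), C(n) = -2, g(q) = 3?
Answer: 180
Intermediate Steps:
W(Z, H) = 2 (W(Z, H) = -1*(-2) = 2)
W(0, -6)*90 = 2*90 = 180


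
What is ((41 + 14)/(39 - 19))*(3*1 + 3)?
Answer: 33/2 ≈ 16.500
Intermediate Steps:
((41 + 14)/(39 - 19))*(3*1 + 3) = (55/20)*(3 + 3) = (55*(1/20))*6 = (11/4)*6 = 33/2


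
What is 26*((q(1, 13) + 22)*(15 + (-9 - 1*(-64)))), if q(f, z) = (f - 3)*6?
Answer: 18200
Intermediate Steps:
q(f, z) = -18 + 6*f (q(f, z) = (-3 + f)*6 = -18 + 6*f)
26*((q(1, 13) + 22)*(15 + (-9 - 1*(-64)))) = 26*(((-18 + 6*1) + 22)*(15 + (-9 - 1*(-64)))) = 26*(((-18 + 6) + 22)*(15 + (-9 + 64))) = 26*((-12 + 22)*(15 + 55)) = 26*(10*70) = 26*700 = 18200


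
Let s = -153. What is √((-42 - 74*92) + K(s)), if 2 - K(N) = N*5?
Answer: I*√6083 ≈ 77.994*I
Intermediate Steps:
K(N) = 2 - 5*N (K(N) = 2 - N*5 = 2 - 5*N)
√((-42 - 74*92) + K(s)) = √((-42 - 74*92) + (2 - 5*(-153))) = √((-42 - 6808) + (2 + 765)) = √(-6850 + 767) = √(-6083) = I*√6083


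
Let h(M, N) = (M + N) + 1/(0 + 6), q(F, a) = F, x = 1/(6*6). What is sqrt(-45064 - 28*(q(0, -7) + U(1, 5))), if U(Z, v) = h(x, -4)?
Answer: I*sqrt(404617)/3 ≈ 212.03*I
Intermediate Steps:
x = 1/36 (x = (1/6)*(1/6) = 1/36 ≈ 0.027778)
h(M, N) = 1/6 + M + N (h(M, N) = (M + N) + 1/6 = 1/6 + M + N)
U(Z, v) = -137/36 (U(Z, v) = 1/6 + 1/36 - 4 = -137/36)
sqrt(-45064 - 28*(q(0, -7) + U(1, 5))) = sqrt(-45064 - 28*(0 - 137/36)) = sqrt(-45064 - 28*(-137/36)) = sqrt(-45064 + 959/9) = sqrt(-404617/9) = I*sqrt(404617)/3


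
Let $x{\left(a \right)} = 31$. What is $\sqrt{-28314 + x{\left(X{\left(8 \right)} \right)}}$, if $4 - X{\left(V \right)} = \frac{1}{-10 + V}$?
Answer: $i \sqrt{28283} \approx 168.18 i$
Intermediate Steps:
$X{\left(V \right)} = 4 - \frac{1}{-10 + V}$
$\sqrt{-28314 + x{\left(X{\left(8 \right)} \right)}} = \sqrt{-28314 + 31} = \sqrt{-28283} = i \sqrt{28283}$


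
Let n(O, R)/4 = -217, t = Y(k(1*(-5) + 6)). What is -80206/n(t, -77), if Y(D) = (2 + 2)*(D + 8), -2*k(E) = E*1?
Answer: 5729/62 ≈ 92.403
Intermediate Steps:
k(E) = -E/2
Y(D) = 32 + 4*D (Y(D) = 4*(8 + D) = 32 + 4*D)
t = 30 (t = 32 + 4*(-(1*(-5) + 6)/2) = 32 + 4*(-(-5 + 6)/2) = 32 + 4*(-½*1) = 32 + 4*(-½) = 32 - 2 = 30)
n(O, R) = -868 (n(O, R) = 4*(-217) = -868)
-80206/n(t, -77) = -80206/(-868) = -80206*(-1/868) = 5729/62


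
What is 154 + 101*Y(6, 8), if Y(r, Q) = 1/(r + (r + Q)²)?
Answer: 309/2 ≈ 154.50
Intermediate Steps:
Y(r, Q) = 1/(r + (Q + r)²)
154 + 101*Y(6, 8) = 154 + 101/(6 + (8 + 6)²) = 154 + 101/(6 + 14²) = 154 + 101/(6 + 196) = 154 + 101/202 = 154 + 101*(1/202) = 154 + ½ = 309/2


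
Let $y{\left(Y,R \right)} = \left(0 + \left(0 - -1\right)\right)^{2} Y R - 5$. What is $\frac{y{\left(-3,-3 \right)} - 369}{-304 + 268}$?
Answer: $\frac{365}{36} \approx 10.139$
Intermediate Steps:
$y{\left(Y,R \right)} = -5 + R Y$ ($y{\left(Y,R \right)} = \left(0 + \left(0 + 1\right)\right)^{2} Y R - 5 = \left(0 + 1\right)^{2} Y R - 5 = 1^{2} Y R - 5 = 1 Y R - 5 = Y R - 5 = R Y - 5 = -5 + R Y$)
$\frac{y{\left(-3,-3 \right)} - 369}{-304 + 268} = \frac{\left(-5 - -9\right) - 369}{-304 + 268} = \frac{\left(-5 + 9\right) - 369}{-36} = \left(4 - 369\right) \left(- \frac{1}{36}\right) = \left(-365\right) \left(- \frac{1}{36}\right) = \frac{365}{36}$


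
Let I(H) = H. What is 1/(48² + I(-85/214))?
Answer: 214/492971 ≈ 0.00043410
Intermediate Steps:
1/(48² + I(-85/214)) = 1/(48² - 85/214) = 1/(2304 - 85*1/214) = 1/(2304 - 85/214) = 1/(492971/214) = 214/492971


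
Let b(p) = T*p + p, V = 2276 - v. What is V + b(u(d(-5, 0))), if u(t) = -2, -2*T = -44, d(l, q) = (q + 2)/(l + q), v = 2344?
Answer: -114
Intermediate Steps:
d(l, q) = (2 + q)/(l + q)
T = 22 (T = -½*(-44) = 22)
V = -68 (V = 2276 - 1*2344 = 2276 - 2344 = -68)
b(p) = 23*p (b(p) = 22*p + p = 23*p)
V + b(u(d(-5, 0))) = -68 + 23*(-2) = -68 - 46 = -114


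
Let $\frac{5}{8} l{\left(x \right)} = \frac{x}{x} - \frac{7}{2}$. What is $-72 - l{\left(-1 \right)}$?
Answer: $-68$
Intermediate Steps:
$l{\left(x \right)} = -4$ ($l{\left(x \right)} = \frac{8 \left(\frac{x}{x} - \frac{7}{2}\right)}{5} = \frac{8 \left(1 - \frac{7}{2}\right)}{5} = \frac{8}{5} \left(- \frac{5}{2}\right) = -4$)
$-72 - l{\left(-1 \right)} = -72 - -4 = -72 + 4 = -68$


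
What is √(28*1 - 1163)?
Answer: I*√1135 ≈ 33.69*I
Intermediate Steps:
√(28*1 - 1163) = √(28 - 1163) = √(-1135) = I*√1135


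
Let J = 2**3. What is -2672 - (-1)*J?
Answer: -2664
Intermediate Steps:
J = 8
-2672 - (-1)*J = -2672 - (-1)*8 = -2672 - 1*(-8) = -2672 + 8 = -2664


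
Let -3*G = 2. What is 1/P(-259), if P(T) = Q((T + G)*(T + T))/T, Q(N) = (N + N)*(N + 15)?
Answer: -9/1257514772 ≈ -7.1570e-9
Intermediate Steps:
G = -2/3 (G = -1/3*2 = -2/3 ≈ -0.66667)
Q(N) = 2*N*(15 + N) (Q(N) = (2*N)*(15 + N) = 2*N*(15 + N))
P(T) = 4*(15 + 2*T*(-2/3 + T))*(-2/3 + T) (P(T) = (2*((T - 2/3)*(T + T))*(15 + (T - 2/3)*(T + T)))/T = (2*((-2/3 + T)*(2*T))*(15 + (-2/3 + T)*(2*T)))/T = (2*(2*T*(-2/3 + T))*(15 + 2*T*(-2/3 + T)))/T = (4*T*(15 + 2*T*(-2/3 + T))*(-2/3 + T))/T = 4*(15 + 2*T*(-2/3 + T))*(-2/3 + T))
1/P(-259) = 1/(-40 + 8*(-259)**3 - 32/3*(-259)**2 + (572/9)*(-259)) = 1/(-40 + 8*(-17373979) - 32/3*67081 - 148148/9) = 1/(-40 - 138991832 - 2146592/3 - 148148/9) = 1/(-1257514772/9) = -9/1257514772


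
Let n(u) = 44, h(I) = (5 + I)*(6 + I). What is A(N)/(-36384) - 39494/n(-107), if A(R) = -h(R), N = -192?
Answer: -59809137/66704 ≈ -896.63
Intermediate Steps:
A(R) = -30 - R² - 11*R (A(R) = -(30 + R² + 11*R) = -30 - R² - 11*R)
A(N)/(-36384) - 39494/n(-107) = (-30 - 1*(-192)² - 11*(-192))/(-36384) - 39494/44 = (-30 - 1*36864 + 2112)*(-1/36384) - 39494*1/44 = (-30 - 36864 + 2112)*(-1/36384) - 19747/22 = -34782*(-1/36384) - 19747/22 = 5797/6064 - 19747/22 = -59809137/66704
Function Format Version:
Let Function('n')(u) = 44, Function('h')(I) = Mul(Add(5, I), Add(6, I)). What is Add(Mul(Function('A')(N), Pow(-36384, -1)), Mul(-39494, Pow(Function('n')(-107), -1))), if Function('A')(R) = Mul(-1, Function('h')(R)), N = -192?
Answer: Rational(-59809137, 66704) ≈ -896.63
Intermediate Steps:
Function('A')(R) = Add(-30, Mul(-1, Pow(R, 2)), Mul(-11, R)) (Function('A')(R) = Mul(-1, Add(30, Pow(R, 2), Mul(11, R))) = Add(-30, Mul(-1, Pow(R, 2)), Mul(-11, R)))
Add(Mul(Function('A')(N), Pow(-36384, -1)), Mul(-39494, Pow(Function('n')(-107), -1))) = Add(Mul(Add(-30, Mul(-1, Pow(-192, 2)), Mul(-11, -192)), Pow(-36384, -1)), Mul(-39494, Pow(44, -1))) = Add(Mul(Add(-30, Mul(-1, 36864), 2112), Rational(-1, 36384)), Mul(-39494, Rational(1, 44))) = Add(Mul(Add(-30, -36864, 2112), Rational(-1, 36384)), Rational(-19747, 22)) = Add(Mul(-34782, Rational(-1, 36384)), Rational(-19747, 22)) = Add(Rational(5797, 6064), Rational(-19747, 22)) = Rational(-59809137, 66704)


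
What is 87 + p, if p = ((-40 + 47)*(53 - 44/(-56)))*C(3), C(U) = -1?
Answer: -579/2 ≈ -289.50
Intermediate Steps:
p = -753/2 (p = ((-40 + 47)*(53 - 44/(-56)))*(-1) = (7*(53 - 44*(-1/56)))*(-1) = (7*(53 + 11/14))*(-1) = (7*(753/14))*(-1) = (753/2)*(-1) = -753/2 ≈ -376.50)
87 + p = 87 - 753/2 = -579/2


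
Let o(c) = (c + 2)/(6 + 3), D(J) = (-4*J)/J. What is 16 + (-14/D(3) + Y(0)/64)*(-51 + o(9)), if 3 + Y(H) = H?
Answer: -1403/9 ≈ -155.89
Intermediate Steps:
Y(H) = -3 + H
D(J) = -4
o(c) = 2/9 + c/9 (o(c) = (2 + c)/9 = (2 + c)*(1/9) = 2/9 + c/9)
16 + (-14/D(3) + Y(0)/64)*(-51 + o(9)) = 16 + (-14/(-4) + (-3 + 0)/64)*(-51 + (2/9 + (1/9)*9)) = 16 + (-14*(-1/4) - 3*1/64)*(-51 + (2/9 + 1)) = 16 + (7/2 - 3/64)*(-51 + 11/9) = 16 + (221/64)*(-448/9) = 16 - 1547/9 = -1403/9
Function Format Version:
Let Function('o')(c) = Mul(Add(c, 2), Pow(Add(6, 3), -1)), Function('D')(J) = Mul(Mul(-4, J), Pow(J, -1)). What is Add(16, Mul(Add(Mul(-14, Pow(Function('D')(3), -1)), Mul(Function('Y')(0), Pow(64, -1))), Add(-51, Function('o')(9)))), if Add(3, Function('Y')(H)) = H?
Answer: Rational(-1403, 9) ≈ -155.89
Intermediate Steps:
Function('Y')(H) = Add(-3, H)
Function('D')(J) = -4
Function('o')(c) = Add(Rational(2, 9), Mul(Rational(1, 9), c)) (Function('o')(c) = Mul(Add(2, c), Pow(9, -1)) = Mul(Add(2, c), Rational(1, 9)) = Add(Rational(2, 9), Mul(Rational(1, 9), c)))
Add(16, Mul(Add(Mul(-14, Pow(Function('D')(3), -1)), Mul(Function('Y')(0), Pow(64, -1))), Add(-51, Function('o')(9)))) = Add(16, Mul(Add(Mul(-14, Pow(-4, -1)), Mul(Add(-3, 0), Pow(64, -1))), Add(-51, Add(Rational(2, 9), Mul(Rational(1, 9), 9))))) = Add(16, Mul(Add(Mul(-14, Rational(-1, 4)), Mul(-3, Rational(1, 64))), Add(-51, Add(Rational(2, 9), 1)))) = Add(16, Mul(Add(Rational(7, 2), Rational(-3, 64)), Add(-51, Rational(11, 9)))) = Add(16, Mul(Rational(221, 64), Rational(-448, 9))) = Add(16, Rational(-1547, 9)) = Rational(-1403, 9)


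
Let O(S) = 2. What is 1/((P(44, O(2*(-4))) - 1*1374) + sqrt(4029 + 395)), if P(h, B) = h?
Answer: -95/126034 - sqrt(1106)/882238 ≈ -0.00079146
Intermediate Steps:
1/((P(44, O(2*(-4))) - 1*1374) + sqrt(4029 + 395)) = 1/((44 - 1*1374) + sqrt(4029 + 395)) = 1/((44 - 1374) + sqrt(4424)) = 1/(-1330 + 2*sqrt(1106))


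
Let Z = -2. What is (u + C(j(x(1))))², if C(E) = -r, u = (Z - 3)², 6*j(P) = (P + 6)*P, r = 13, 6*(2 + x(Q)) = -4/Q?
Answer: 144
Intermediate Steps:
x(Q) = -2 - 2/(3*Q) (x(Q) = -2 + (-4/Q)/6 = -2 - 2/(3*Q))
j(P) = P*(6 + P)/6 (j(P) = ((P + 6)*P)/6 = ((6 + P)*P)/6 = (P*(6 + P))/6 = P*(6 + P)/6)
u = 25 (u = (-2 - 3)² = (-5)² = 25)
C(E) = -13 (C(E) = -1*13 = -13)
(u + C(j(x(1))))² = (25 - 13)² = 12² = 144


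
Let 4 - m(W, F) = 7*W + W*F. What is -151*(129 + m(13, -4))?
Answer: -14194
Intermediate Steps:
m(W, F) = 4 - 7*W - F*W (m(W, F) = 4 - (7*W + W*F) = 4 - (7*W + F*W) = 4 + (-7*W - F*W) = 4 - 7*W - F*W)
-151*(129 + m(13, -4)) = -151*(129 + (4 - 7*13 - 1*(-4)*13)) = -151*(129 + (4 - 91 + 52)) = -151*(129 - 35) = -151*94 = -14194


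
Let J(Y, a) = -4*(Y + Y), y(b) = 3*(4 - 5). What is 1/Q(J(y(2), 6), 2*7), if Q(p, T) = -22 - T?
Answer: -1/36 ≈ -0.027778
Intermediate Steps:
y(b) = -3 (y(b) = 3*(-1) = -3)
J(Y, a) = -8*Y
1/Q(J(y(2), 6), 2*7) = 1/(-22 - 2*7) = 1/(-22 - 1*14) = 1/(-22 - 14) = 1/(-36) = -1/36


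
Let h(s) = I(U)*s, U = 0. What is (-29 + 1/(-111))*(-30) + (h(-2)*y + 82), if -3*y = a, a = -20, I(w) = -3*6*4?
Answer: 70754/37 ≈ 1912.3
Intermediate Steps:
I(w) = -72 (I(w) = -18*4 = -72)
y = 20/3 (y = -⅓*(-20) = 20/3 ≈ 6.6667)
h(s) = -72*s
(-29 + 1/(-111))*(-30) + (h(-2)*y + 82) = (-29 + 1/(-111))*(-30) + (-72*(-2)*(20/3) + 82) = (-29 - 1/111)*(-30) + (144*(20/3) + 82) = -3220/111*(-30) + (960 + 82) = 32200/37 + 1042 = 70754/37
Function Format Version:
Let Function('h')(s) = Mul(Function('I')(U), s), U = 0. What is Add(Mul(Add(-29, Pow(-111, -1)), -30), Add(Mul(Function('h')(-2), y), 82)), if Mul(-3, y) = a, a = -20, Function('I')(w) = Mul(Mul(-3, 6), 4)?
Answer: Rational(70754, 37) ≈ 1912.3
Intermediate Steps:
Function('I')(w) = -72 (Function('I')(w) = Mul(-18, 4) = -72)
y = Rational(20, 3) (y = Mul(Rational(-1, 3), -20) = Rational(20, 3) ≈ 6.6667)
Function('h')(s) = Mul(-72, s)
Add(Mul(Add(-29, Pow(-111, -1)), -30), Add(Mul(Function('h')(-2), y), 82)) = Add(Mul(Add(-29, Pow(-111, -1)), -30), Add(Mul(Mul(-72, -2), Rational(20, 3)), 82)) = Add(Mul(Add(-29, Rational(-1, 111)), -30), Add(Mul(144, Rational(20, 3)), 82)) = Add(Mul(Rational(-3220, 111), -30), Add(960, 82)) = Add(Rational(32200, 37), 1042) = Rational(70754, 37)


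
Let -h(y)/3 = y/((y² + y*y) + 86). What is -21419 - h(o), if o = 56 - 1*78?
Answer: -11287846/527 ≈ -21419.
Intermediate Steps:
o = -22 (o = 56 - 78 = -22)
h(y) = -3*y/(86 + 2*y²) (h(y) = -3*y/((y² + y*y) + 86) = -3*y/((y² + y²) + 86) = -3*y/(2*y² + 86) = -3*y/(86 + 2*y²))
-21419 - h(o) = -21419 - (-3)*(-22)/(86 + 2*(-22)²) = -21419 - (-3)*(-22)/(86 + 2*484) = -21419 - (-3)*(-22)/(86 + 968) = -21419 - (-3)*(-22)/1054 = -21419 - 1*33/527 = -21419 - 33/527 = -11287846/527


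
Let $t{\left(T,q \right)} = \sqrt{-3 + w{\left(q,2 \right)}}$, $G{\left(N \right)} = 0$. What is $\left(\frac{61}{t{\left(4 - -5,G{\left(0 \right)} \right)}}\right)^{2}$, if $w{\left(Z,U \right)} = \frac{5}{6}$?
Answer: $- \frac{22326}{13} \approx -1717.4$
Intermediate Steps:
$w{\left(Z,U \right)} = \frac{5}{6}$ ($w{\left(Z,U \right)} = 5 \cdot \frac{1}{6} = \frac{5}{6}$)
$t{\left(T,q \right)} = \frac{i \sqrt{78}}{6}$ ($t{\left(T,q \right)} = \sqrt{-3 + \frac{5}{6}} = \sqrt{- \frac{13}{6}} = \frac{i \sqrt{78}}{6}$)
$\left(\frac{61}{t{\left(4 - -5,G{\left(0 \right)} \right)}}\right)^{2} = \left(\frac{61}{\frac{1}{6} i \sqrt{78}}\right)^{2} = \left(61 \left(- \frac{i \sqrt{78}}{13}\right)\right)^{2} = \left(- \frac{61 i \sqrt{78}}{13}\right)^{2} = - \frac{22326}{13}$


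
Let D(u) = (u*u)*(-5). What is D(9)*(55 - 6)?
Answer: -19845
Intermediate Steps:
D(u) = -5*u² (D(u) = u²*(-5) = -5*u²)
D(9)*(55 - 6) = (-5*9²)*(55 - 6) = -5*81*49 = -405*49 = -19845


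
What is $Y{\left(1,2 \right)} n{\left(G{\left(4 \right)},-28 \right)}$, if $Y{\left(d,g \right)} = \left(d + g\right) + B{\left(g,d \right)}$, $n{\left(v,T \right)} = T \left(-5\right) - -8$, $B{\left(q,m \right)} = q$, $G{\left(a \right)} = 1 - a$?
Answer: $740$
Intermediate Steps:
$n{\left(v,T \right)} = 8 - 5 T$ ($n{\left(v,T \right)} = - 5 T + 8 = 8 - 5 T$)
$Y{\left(d,g \right)} = d + 2 g$ ($Y{\left(d,g \right)} = \left(d + g\right) + g = d + 2 g$)
$Y{\left(1,2 \right)} n{\left(G{\left(4 \right)},-28 \right)} = \left(1 + 2 \cdot 2\right) \left(8 - -140\right) = \left(1 + 4\right) \left(8 + 140\right) = 5 \cdot 148 = 740$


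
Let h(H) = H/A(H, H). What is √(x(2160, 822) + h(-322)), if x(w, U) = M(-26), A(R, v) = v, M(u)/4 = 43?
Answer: √173 ≈ 13.153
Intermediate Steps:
M(u) = 172 (M(u) = 4*43 = 172)
x(w, U) = 172
h(H) = 1 (h(H) = H/H = 1)
√(x(2160, 822) + h(-322)) = √(172 + 1) = √173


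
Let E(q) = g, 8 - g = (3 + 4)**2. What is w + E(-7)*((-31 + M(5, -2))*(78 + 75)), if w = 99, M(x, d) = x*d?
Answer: 257292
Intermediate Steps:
g = -41 (g = 8 - (3 + 4)**2 = 8 - 1*7**2 = 8 - 1*49 = 8 - 49 = -41)
E(q) = -41
M(x, d) = d*x
w + E(-7)*((-31 + M(5, -2))*(78 + 75)) = 99 - 41*(-31 - 2*5)*(78 + 75) = 99 - 41*(-31 - 10)*153 = 99 - (-1681)*153 = 99 - 41*(-6273) = 99 + 257193 = 257292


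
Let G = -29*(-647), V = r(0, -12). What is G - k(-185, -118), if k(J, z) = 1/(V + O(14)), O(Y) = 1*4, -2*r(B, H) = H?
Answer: 187629/10 ≈ 18763.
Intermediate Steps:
r(B, H) = -H/2
O(Y) = 4
V = 6 (V = -1/2*(-12) = 6)
k(J, z) = 1/10 (k(J, z) = 1/(6 + 4) = 1/10)
G = 18763
G - k(-185, -118) = 18763 - 1*1/10 = 18763 - 1/10 = 187629/10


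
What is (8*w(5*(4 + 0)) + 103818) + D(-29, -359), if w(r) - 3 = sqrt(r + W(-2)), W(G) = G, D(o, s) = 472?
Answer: 104314 + 24*sqrt(2) ≈ 1.0435e+5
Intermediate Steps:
w(r) = 3 + sqrt(-2 + r) (w(r) = 3 + sqrt(r - 2) = 3 + sqrt(-2 + r))
(8*w(5*(4 + 0)) + 103818) + D(-29, -359) = (8*(3 + sqrt(-2 + 5*(4 + 0))) + 103818) + 472 = (8*(3 + sqrt(-2 + 5*4)) + 103818) + 472 = (8*(3 + sqrt(-2 + 20)) + 103818) + 472 = (8*(3 + sqrt(18)) + 103818) + 472 = (8*(3 + 3*sqrt(2)) + 103818) + 472 = ((24 + 24*sqrt(2)) + 103818) + 472 = (103842 + 24*sqrt(2)) + 472 = 104314 + 24*sqrt(2)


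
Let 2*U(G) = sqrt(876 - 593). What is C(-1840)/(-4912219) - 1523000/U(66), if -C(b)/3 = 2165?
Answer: 6495/4912219 - 3046000*sqrt(283)/283 ≈ -1.8107e+5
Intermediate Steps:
C(b) = -6495 (C(b) = -3*2165 = -6495)
U(G) = sqrt(283)/2 (U(G) = sqrt(876 - 593)/2 = sqrt(283)/2)
C(-1840)/(-4912219) - 1523000/U(66) = -6495/(-4912219) - 1523000*2*sqrt(283)/283 = -6495*(-1/4912219) - 3046000*sqrt(283)/283 = 6495/4912219 - 3046000*sqrt(283)/283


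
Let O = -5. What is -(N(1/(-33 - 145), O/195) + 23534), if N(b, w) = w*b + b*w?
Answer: -81686515/3471 ≈ -23534.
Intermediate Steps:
N(b, w) = 2*b*w (N(b, w) = b*w + b*w = 2*b*w)
-(N(1/(-33 - 145), O/195) + 23534) = -(2*(-5/195)/(-33 - 145) + 23534) = -(2*(-5*1/195)/(-178) + 23534) = -(2*(-1/178)*(-1/39) + 23534) = -(1/3471 + 23534) = -1*81686515/3471 = -81686515/3471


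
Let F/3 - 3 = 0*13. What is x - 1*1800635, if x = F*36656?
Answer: -1470731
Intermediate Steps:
F = 9 (F = 9 + 3*(0*13) = 9 + 3*0 = 9 + 0 = 9)
x = 329904 (x = 9*36656 = 329904)
x - 1*1800635 = 329904 - 1*1800635 = 329904 - 1800635 = -1470731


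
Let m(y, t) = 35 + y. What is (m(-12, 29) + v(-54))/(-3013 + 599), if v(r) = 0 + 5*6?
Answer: -53/2414 ≈ -0.021955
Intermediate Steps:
v(r) = 30 (v(r) = 0 + 30 = 30)
(m(-12, 29) + v(-54))/(-3013 + 599) = ((35 - 12) + 30)/(-3013 + 599) = (23 + 30)/(-2414) = 53*(-1/2414) = -53/2414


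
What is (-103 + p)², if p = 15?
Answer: 7744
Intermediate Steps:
(-103 + p)² = (-103 + 15)² = (-88)² = 7744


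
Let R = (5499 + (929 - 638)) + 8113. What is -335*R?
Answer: -4657505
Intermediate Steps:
R = 13903 (R = (5499 + 291) + 8113 = 5790 + 8113 = 13903)
-335*R = -335*13903 = -4657505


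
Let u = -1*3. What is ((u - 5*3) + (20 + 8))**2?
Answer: 100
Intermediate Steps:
u = -3
((u - 5*3) + (20 + 8))**2 = ((-3 - 5*3) + (20 + 8))**2 = ((-3 - 1*15) + 28)**2 = ((-3 - 15) + 28)**2 = (-18 + 28)**2 = 10**2 = 100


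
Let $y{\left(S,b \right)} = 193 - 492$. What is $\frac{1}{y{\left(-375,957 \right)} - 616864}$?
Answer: $- \frac{1}{617163} \approx -1.6203 \cdot 10^{-6}$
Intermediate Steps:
$y{\left(S,b \right)} = -299$ ($y{\left(S,b \right)} = 193 - 492 = -299$)
$\frac{1}{y{\left(-375,957 \right)} - 616864} = \frac{1}{-299 - 616864} = \frac{1}{-617163} = - \frac{1}{617163}$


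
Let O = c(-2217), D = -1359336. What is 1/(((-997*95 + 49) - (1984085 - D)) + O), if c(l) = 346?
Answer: -1/3437741 ≈ -2.9089e-7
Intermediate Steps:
O = 346
1/(((-997*95 + 49) - (1984085 - D)) + O) = 1/(((-997*95 + 49) - (1984085 - 1*(-1359336))) + 346) = 1/(((-94715 + 49) - (1984085 + 1359336)) + 346) = 1/((-94666 - 1*3343421) + 346) = 1/((-94666 - 3343421) + 346) = 1/(-3438087 + 346) = 1/(-3437741) = -1/3437741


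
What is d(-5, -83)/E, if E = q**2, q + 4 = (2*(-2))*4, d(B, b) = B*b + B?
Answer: 41/40 ≈ 1.0250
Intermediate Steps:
d(B, b) = B + B*b
q = -20 (q = -4 + (2*(-2))*4 = -4 - 4*4 = -4 - 16 = -20)
E = 400 (E = (-20)**2 = 400)
d(-5, -83)/E = -5*(1 - 83)/400 = -5*(-82)*(1/400) = 410*(1/400) = 41/40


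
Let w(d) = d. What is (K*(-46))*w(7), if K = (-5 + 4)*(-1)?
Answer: -322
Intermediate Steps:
K = 1 (K = -1*(-1) = 1)
(K*(-46))*w(7) = (1*(-46))*7 = -46*7 = -322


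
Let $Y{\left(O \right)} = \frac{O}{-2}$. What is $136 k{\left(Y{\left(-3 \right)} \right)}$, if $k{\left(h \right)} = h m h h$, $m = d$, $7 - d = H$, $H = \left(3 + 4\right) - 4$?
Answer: $1836$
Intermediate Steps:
$Y{\left(O \right)} = - \frac{O}{2}$ ($Y{\left(O \right)} = O \left(- \frac{1}{2}\right) = - \frac{O}{2}$)
$H = 3$ ($H = 7 - 4 = 3$)
$d = 4$ ($d = 7 - 3 = 4$)
$m = 4$
$k{\left(h \right)} = 4 h^{3}$ ($k{\left(h \right)} = h 4 h h = 4 h^{2} h = 4 h^{3}$)
$136 k{\left(Y{\left(-3 \right)} \right)} = 136 \cdot 4 \left(\left(- \frac{1}{2}\right) \left(-3\right)\right)^{3} = 136 \cdot 4 \left(\frac{3}{2}\right)^{3} = 136 \cdot 4 \cdot \frac{27}{8} = 136 \cdot \frac{27}{2} = 1836$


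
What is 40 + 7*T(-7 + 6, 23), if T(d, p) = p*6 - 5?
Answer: 971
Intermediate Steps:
T(d, p) = -5 + 6*p (T(d, p) = 6*p - 5 = -5 + 6*p)
40 + 7*T(-7 + 6, 23) = 40 + 7*(-5 + 6*23) = 40 + 7*(-5 + 138) = 40 + 7*133 = 40 + 931 = 971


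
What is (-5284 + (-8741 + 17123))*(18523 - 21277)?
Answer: -8531892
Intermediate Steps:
(-5284 + (-8741 + 17123))*(18523 - 21277) = (-5284 + 8382)*(-2754) = 3098*(-2754) = -8531892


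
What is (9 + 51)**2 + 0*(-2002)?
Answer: 3600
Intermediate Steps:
(9 + 51)**2 + 0*(-2002) = 60**2 + 0 = 3600 + 0 = 3600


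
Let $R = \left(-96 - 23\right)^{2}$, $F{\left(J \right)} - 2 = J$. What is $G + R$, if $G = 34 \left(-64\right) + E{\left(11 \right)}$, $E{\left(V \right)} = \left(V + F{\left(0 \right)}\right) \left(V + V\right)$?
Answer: $12271$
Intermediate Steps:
$F{\left(J \right)} = 2 + J$
$E{\left(V \right)} = 2 V \left(2 + V\right)$ ($E{\left(V \right)} = \left(V + \left(2 + 0\right)\right) \left(V + V\right) = \left(V + 2\right) 2 V = \left(2 + V\right) 2 V = 2 V \left(2 + V\right)$)
$R = 14161$ ($R = \left(-119\right)^{2} = 14161$)
$G = -1890$ ($G = 34 \left(-64\right) + 2 \cdot 11 \left(2 + 11\right) = -2176 + 2 \cdot 11 \cdot 13 = -2176 + 286 = -1890$)
$G + R = -1890 + 14161 = 12271$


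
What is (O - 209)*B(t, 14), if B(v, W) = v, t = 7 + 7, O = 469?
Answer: 3640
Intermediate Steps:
t = 14
(O - 209)*B(t, 14) = (469 - 209)*14 = 260*14 = 3640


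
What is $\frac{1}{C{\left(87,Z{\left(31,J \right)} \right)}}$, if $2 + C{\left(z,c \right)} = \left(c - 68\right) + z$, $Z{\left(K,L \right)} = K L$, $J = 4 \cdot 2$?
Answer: $\frac{1}{265} \approx 0.0037736$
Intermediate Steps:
$J = 8$
$C{\left(z,c \right)} = -70 + c + z$ ($C{\left(z,c \right)} = -2 + \left(\left(c - 68\right) + z\right) = -2 + \left(\left(-68 + c\right) + z\right) = -2 + \left(-68 + c + z\right) = -70 + c + z$)
$\frac{1}{C{\left(87,Z{\left(31,J \right)} \right)}} = \frac{1}{-70 + 31 \cdot 8 + 87} = \frac{1}{-70 + 248 + 87} = \frac{1}{265}$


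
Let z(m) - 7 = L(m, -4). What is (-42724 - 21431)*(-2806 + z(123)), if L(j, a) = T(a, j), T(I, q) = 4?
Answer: 179313225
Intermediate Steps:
L(j, a) = 4
z(m) = 11 (z(m) = 7 + 4 = 11)
(-42724 - 21431)*(-2806 + z(123)) = (-42724 - 21431)*(-2806 + 11) = -64155*(-2795) = 179313225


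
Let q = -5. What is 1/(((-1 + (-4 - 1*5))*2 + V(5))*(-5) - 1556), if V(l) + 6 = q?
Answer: -1/1401 ≈ -0.00071378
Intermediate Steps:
V(l) = -11 (V(l) = -6 - 5 = -11)
1/(((-1 + (-4 - 1*5))*2 + V(5))*(-5) - 1556) = 1/(((-1 + (-4 - 1*5))*2 - 11)*(-5) - 1556) = 1/(((-1 + (-4 - 5))*2 - 11)*(-5) - 1556) = 1/(((-1 - 9)*2 - 11)*(-5) - 1556) = 1/((-10*2 - 11)*(-5) - 1556) = 1/((-20 - 11)*(-5) - 1556) = 1/(-31*(-5) - 1556) = 1/(155 - 1556) = 1/(-1401) = -1/1401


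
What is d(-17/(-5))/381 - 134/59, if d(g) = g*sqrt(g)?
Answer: -134/59 + 17*sqrt(85)/9525 ≈ -2.2547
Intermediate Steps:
d(g) = g**(3/2)
d(-17/(-5))/381 - 134/59 = (-17/(-5))**(3/2)/381 - 134/59 = (-17*(-1/5))**(3/2)*(1/381) - 134*1/59 = (17/5)**(3/2)*(1/381) - 134/59 = (17*sqrt(85)/25)*(1/381) - 134/59 = 17*sqrt(85)/9525 - 134/59 = -134/59 + 17*sqrt(85)/9525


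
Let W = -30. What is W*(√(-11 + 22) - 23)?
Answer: 690 - 30*√11 ≈ 590.50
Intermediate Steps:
W*(√(-11 + 22) - 23) = -30*(√(-11 + 22) - 23) = -30*(√11 - 23) = -30*(-23 + √11) = 690 - 30*√11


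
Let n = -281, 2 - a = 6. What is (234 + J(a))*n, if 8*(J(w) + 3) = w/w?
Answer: -519569/8 ≈ -64946.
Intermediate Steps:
a = -4 (a = 2 - 1*6 = 2 - 6 = -4)
J(w) = -23/8 (J(w) = -3 + (w/w)/8 = -3 + (⅛)*1 = -3 + ⅛ = -23/8)
(234 + J(a))*n = (234 - 23/8)*(-281) = (1849/8)*(-281) = -519569/8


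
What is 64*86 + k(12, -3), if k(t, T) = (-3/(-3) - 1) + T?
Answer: 5501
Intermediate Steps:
k(t, T) = T (k(t, T) = (-3*(-1/3) - 1) + T = (1 - 1) + T = 0 + T = T)
64*86 + k(12, -3) = 64*86 - 3 = 5504 - 3 = 5501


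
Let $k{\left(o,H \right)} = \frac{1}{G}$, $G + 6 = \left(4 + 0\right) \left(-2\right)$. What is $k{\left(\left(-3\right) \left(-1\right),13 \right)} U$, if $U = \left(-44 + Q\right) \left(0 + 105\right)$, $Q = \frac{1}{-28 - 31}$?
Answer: $\frac{38955}{118} \approx 330.13$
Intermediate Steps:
$Q = - \frac{1}{59}$ ($Q = \frac{1}{-59} = - \frac{1}{59} \approx -0.016949$)
$G = -14$ ($G = -6 + \left(4 + 0\right) \left(-2\right) = -6 + 4 \left(-2\right) = -6 - 8 = -14$)
$k{\left(o,H \right)} = - \frac{1}{14}$ ($k{\left(o,H \right)} = \frac{1}{-14} = - \frac{1}{14}$)
$U = - \frac{272685}{59}$ ($U = \left(-44 - \frac{1}{59}\right) \left(0 + 105\right) = \left(- \frac{2597}{59}\right) 105 = - \frac{272685}{59} \approx -4621.8$)
$k{\left(\left(-3\right) \left(-1\right),13 \right)} U = \left(- \frac{1}{14}\right) \left(- \frac{272685}{59}\right) = \frac{38955}{118}$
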